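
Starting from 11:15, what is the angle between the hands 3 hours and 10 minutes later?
First find the time 3 hours and 10 minutes after 11:15.
Total minutes: 11 x 60 + 15 + 3 x 60 + 10 = 865.
865 mod 720 = 145 minutes = 2:25.
Now compute the angle at 2:25:
Hour hand: 2 x 30 + 25 x 0.5 = 72.5 degrees
Minute hand: 25 x 6 = 150 degrees
Difference: |72.5 - 150| = 77.5 degrees
The angle is 77.5 degrees

Final answer: 77.5 degrees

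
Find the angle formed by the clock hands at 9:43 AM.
Hour hand position: 9 x 30 + 43 x 0.5 = 291.5 degrees
Minute hand position: 43 x 6 = 258 degrees
Difference: |291.5 - 258| = 33.5 degrees
The angle between the hands is 33.5 degrees

Final answer: 33.5 degrees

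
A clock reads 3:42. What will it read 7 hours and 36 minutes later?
Starting time: 3:42
Adding 36 minutes to 42 minutes: 42 + 36 = 78 minutes = 1 hour and 18 minutes
Adding 7 hours: 3 + 7 + 1 (carry) = 11
Final time: 11:18

Final answer: 11:18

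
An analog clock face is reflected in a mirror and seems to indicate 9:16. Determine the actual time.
Reflection across the vertical (12-6) axis maps a hand at angle A degrees to (360 - A) degrees, which sends a reading of T minutes past 12:00 to (720 - T) minutes past 12:00.
Mirror reads 9:16 = 556 minutes past 12:00.
Actual time: (720 - 556) mod 720 = 164 minutes = 2:44.

Final answer: 2:44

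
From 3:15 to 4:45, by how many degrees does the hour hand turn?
The hour hand moves 0.5 degrees per minute.
Time elapsed: 4:45 - 3:15 = 90 minutes
Angular displacement: 90 x 0.5 = 45 degrees

Final answer: 45 degrees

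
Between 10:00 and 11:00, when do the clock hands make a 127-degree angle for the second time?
At t minutes past 10:00, the hour hand is at 30 x 10 + 0.5t degrees and the minute hand is at 6t degrees.
The smaller angle between them is 127 degrees when |30H - 5.5t| = 127 or |30H - 5.5t| = 233.
With H = 10, solve 30 x 10 - 5.5t = +/- target for each target:
  t = (30 x 10 - 127) / 5.5 = 31.45
  t = (30 x 10 + 127) / 5.5 = 77.64 (outside (0, 60))
  t = (30 x 10 - 233) / 5.5 = 12.18
  t = (30 x 10 + 233) / 5.5 = 96.91 (outside (0, 60))
Valid solutions in (0, 60): {12.18, 31.45} minutes.
The second occurrence is t = 31.45 minutes.
The hands form a 127-degree angle at 31.45 minutes past 10:00.

Final answer: 31.45 minutes past 10:00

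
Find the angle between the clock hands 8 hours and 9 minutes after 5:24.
First find the time 8 hours and 9 minutes after 5:24.
Total minutes: 5 x 60 + 24 + 8 x 60 + 9 = 813.
813 mod 720 = 93 minutes = 1:33.
Now compute the angle at 1:33:
Hour hand: 1 x 30 + 33 x 0.5 = 46.5 degrees
Minute hand: 33 x 6 = 198 degrees
Difference: |46.5 - 198| = 151.5 degrees
The angle is 151.5 degrees

Final answer: 151.5 degrees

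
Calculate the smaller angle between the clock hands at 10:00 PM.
Hour hand position: 10 x 30 + 0 x 0.5 = 300 degrees
Minute hand position: 0 x 6 = 0 degrees
Difference: |300 - 0| = 300 degrees
Since 300 > 180, the smaller angle is 360 - 300 = 60 degrees

Final answer: 60 degrees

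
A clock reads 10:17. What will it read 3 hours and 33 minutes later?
Starting time: 10:17
Adding 33 minutes to 17 minutes: 17 + 33 = 50 minutes
Adding 3 hours: 10 + 3 = 13 - 12 = 1
Final time: 1:50

Final answer: 1:50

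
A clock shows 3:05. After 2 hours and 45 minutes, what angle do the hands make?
First find the time 2 hours and 45 minutes after 3:05.
Total minutes: 3 x 60 + 5 + 2 x 60 + 45 = 350.
350 mod 720 = 350 minutes = 5:50.
Now compute the angle at 5:50:
Hour hand: 5 x 30 + 50 x 0.5 = 175 degrees
Minute hand: 50 x 6 = 300 degrees
Difference: |175 - 300| = 125 degrees
The angle is 125 degrees

Final answer: 125 degrees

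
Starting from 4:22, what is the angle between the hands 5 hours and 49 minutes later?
First find the time 5 hours and 49 minutes after 4:22.
Total minutes: 4 x 60 + 22 + 5 x 60 + 49 = 611.
611 mod 720 = 611 minutes = 10:11.
Now compute the angle at 10:11:
Hour hand: 10 x 30 + 11 x 0.5 = 305.5 degrees
Minute hand: 11 x 6 = 66 degrees
Difference: |305.5 - 66| = 239.5 degrees
Smaller angle: 360 - 239.5 = 120.5 degrees

Final answer: 120.5 degrees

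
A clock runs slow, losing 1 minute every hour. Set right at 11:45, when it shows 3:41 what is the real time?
For every 60 true minutes, the faulty clock advances 59 minutes, so 1 faulty-clock minute corresponds to 60/59 true minutes.
From 11:45 to 3:41 on the faulty dial is 236 minutes.
True elapsed: 236 x 60/59 = 240 minutes = 4 hours.
True time: 11:45 + 4 hours = 3:45.

Final answer: 3:45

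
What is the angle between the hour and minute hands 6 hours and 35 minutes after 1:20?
First find the time 6 hours and 35 minutes after 1:20.
Total minutes: 1 x 60 + 20 + 6 x 60 + 35 = 475.
475 mod 720 = 475 minutes = 7:55.
Now compute the angle at 7:55:
Hour hand: 7 x 30 + 55 x 0.5 = 237.5 degrees
Minute hand: 55 x 6 = 330 degrees
Difference: |237.5 - 330| = 92.5 degrees
The angle is 92.5 degrees

Final answer: 92.5 degrees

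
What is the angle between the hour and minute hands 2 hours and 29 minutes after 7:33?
First find the time 2 hours and 29 minutes after 7:33.
Total minutes: 7 x 60 + 33 + 2 x 60 + 29 = 602.
602 mod 720 = 602 minutes = 10:02.
Now compute the angle at 10:02:
Hour hand: 10 x 30 + 2 x 0.5 = 301 degrees
Minute hand: 2 x 6 = 12 degrees
Difference: |301 - 12| = 289 degrees
Smaller angle: 360 - 289 = 71 degrees

Final answer: 71 degrees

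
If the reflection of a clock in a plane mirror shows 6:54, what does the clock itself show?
Reflection across the vertical (12-6) axis maps a hand at angle A degrees to (360 - A) degrees, which sends a reading of T minutes past 12:00 to (720 - T) minutes past 12:00.
Mirror reads 6:54 = 414 minutes past 12:00.
Actual time: (720 - 414) mod 720 = 306 minutes = 5:06.

Final answer: 5:06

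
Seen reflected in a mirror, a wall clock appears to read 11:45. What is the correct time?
Reflection across the vertical (12-6) axis maps a hand at angle A degrees to (360 - A) degrees, which sends a reading of T minutes past 12:00 to (720 - T) minutes past 12:00.
Mirror reads 11:45 = 705 minutes past 12:00.
Actual time: (720 - 705) mod 720 = 15 minutes = 12:15.

Final answer: 12:15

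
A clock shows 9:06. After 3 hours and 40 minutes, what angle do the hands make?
First find the time 3 hours and 40 minutes after 9:06.
Total minutes: 9 x 60 + 6 + 3 x 60 + 40 = 766.
766 mod 720 = 46 minutes = 12:46.
Now compute the angle at 12:46:
Hour hand: 0 x 30 + 46 x 0.5 = 23 degrees
Minute hand: 46 x 6 = 276 degrees
Difference: |23 - 276| = 253 degrees
Smaller angle: 360 - 253 = 107 degrees

Final answer: 107 degrees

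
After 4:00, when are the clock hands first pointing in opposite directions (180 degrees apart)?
For hands to be 180 degrees apart: |30H - 5.5t| = 180
With H = 4: t = (30 x 4 + 180)/5.5 = 54.55 or t = (30 x 4 - 180)/5.5 = -10.91
First valid solution (0 < t < 60): t = 54.55 minutes
The hands are opposite at 54.55 minutes past 4:00.

Final answer: 54.55 minutes past 4:00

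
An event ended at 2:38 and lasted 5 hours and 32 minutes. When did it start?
Starting time: 2:38 = 158 total minutes past 12:00
Subtracting: 5 hours and 32 minutes = 332 minutes
158 - 332 = -174 (negative, add 12 hours = 720) = 546 minutes
= 9 hours and 6 minutes past 12:00 = 9:06

Final answer: 9:06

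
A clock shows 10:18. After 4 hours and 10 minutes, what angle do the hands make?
First find the time 4 hours and 10 minutes after 10:18.
Total minutes: 10 x 60 + 18 + 4 x 60 + 10 = 868.
868 mod 720 = 148 minutes = 2:28.
Now compute the angle at 2:28:
Hour hand: 2 x 30 + 28 x 0.5 = 74 degrees
Minute hand: 28 x 6 = 168 degrees
Difference: |74 - 168| = 94 degrees
The angle is 94 degrees

Final answer: 94 degrees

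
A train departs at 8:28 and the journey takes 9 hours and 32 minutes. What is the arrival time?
Starting time: 8:28
Adding 32 minutes to 28 minutes: 28 + 32 = 60 minutes = 1 hour
Adding 9 hours: 8 + 9 + 1 (carry) = 18 - 12 = 6
Final time: 6:00

Final answer: 6:00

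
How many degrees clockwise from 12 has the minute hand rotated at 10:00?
The minute hand moves 6 degrees per minute.
At 10:00: 0 x 6 = 0 degrees

Final answer: 0 degrees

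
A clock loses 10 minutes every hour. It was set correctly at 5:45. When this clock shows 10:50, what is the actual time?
For every 60 true minutes, the faulty clock advances 50 minutes, so 1 faulty-clock minute corresponds to 60/50 true minutes.
From 5:45 to 10:50 on the faulty dial is 305 minutes.
True elapsed: 305 x 60/50 = 366 minutes = 6 hours and 6 minutes.
True time: 5:45 + 6 hours and 6 minutes = 11:51.

Final answer: 11:51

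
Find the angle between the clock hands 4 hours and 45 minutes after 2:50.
First find the time 4 hours and 45 minutes after 2:50.
Total minutes: 2 x 60 + 50 + 4 x 60 + 45 = 455.
455 mod 720 = 455 minutes = 7:35.
Now compute the angle at 7:35:
Hour hand: 7 x 30 + 35 x 0.5 = 227.5 degrees
Minute hand: 35 x 6 = 210 degrees
Difference: |227.5 - 210| = 17.5 degrees
The angle is 17.5 degrees

Final answer: 17.5 degrees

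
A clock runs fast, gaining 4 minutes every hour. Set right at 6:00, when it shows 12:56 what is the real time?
For every 60 true minutes, the faulty clock advances 64 minutes, so 1 faulty-clock minute corresponds to 60/64 true minutes.
From 6:00 to 12:56 on the faulty dial is 416 minutes.
True elapsed: 416 x 60/64 = 390 minutes = 6 hours and 30 minutes.
True time: 6:00 + 6 hours and 30 minutes = 12:30.

Final answer: 12:30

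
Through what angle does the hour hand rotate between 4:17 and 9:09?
The hour hand moves 0.5 degrees per minute.
Time elapsed: 9:09 - 4:17 = 292 minutes
Angular displacement: 292 x 0.5 = 146 degrees

Final answer: 146 degrees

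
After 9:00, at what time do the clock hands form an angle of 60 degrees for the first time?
At t minutes past 9:00, the hour hand is at 30 x 9 + 0.5t degrees and the minute hand is at 6t degrees.
The smaller angle between them is 60 degrees when |30H - 5.5t| = 60 or |30H - 5.5t| = 300.
With H = 9, solve 30 x 9 - 5.5t = +/- target for each target:
  t = (30 x 9 - 60) / 5.5 = 38.18
  t = (30 x 9 + 60) / 5.5 = 60 (outside (0, 60))
  t = (30 x 9 - 300) / 5.5 = -5.45 (outside (0, 60))
  t = (30 x 9 + 300) / 5.5 = 103.64 (outside (0, 60))
Valid solutions in (0, 60): {38.18} minutes.
The first occurrence is t = 38.18 minutes.
The hands form a 60-degree angle at 38.18 minutes past 9:00.

Final answer: 38.18 minutes past 9:00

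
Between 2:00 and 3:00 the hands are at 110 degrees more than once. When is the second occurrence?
At t minutes past 2:00, the hour hand is at 30 x 2 + 0.5t degrees and the minute hand is at 6t degrees.
The smaller angle between them is 110 degrees when |30H - 5.5t| = 110 or |30H - 5.5t| = 250.
With H = 2, solve 30 x 2 - 5.5t = +/- target for each target:
  t = (30 x 2 - 110) / 5.5 = -9.09 (outside (0, 60))
  t = (30 x 2 + 110) / 5.5 = 30.91
  t = (30 x 2 - 250) / 5.5 = -34.55 (outside (0, 60))
  t = (30 x 2 + 250) / 5.5 = 56.36
Valid solutions in (0, 60): {30.91, 56.36} minutes.
The second occurrence is t = 56.36 minutes.
The hands form a 110-degree angle at 56.36 minutes past 2:00.

Final answer: 56.36 minutes past 2:00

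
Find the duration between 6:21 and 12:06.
From 6:21 to 12:06:
(12 x 60 + 6) - (6 x 60 + 21) = 726 - 381 = 345 minutes
= 5 hours and 45 minutes

Final answer: 5 hours and 45 minutes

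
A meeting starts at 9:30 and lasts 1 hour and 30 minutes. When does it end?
Starting time: 9:30
Adding 30 minutes to 30 minutes: 30 + 30 = 60 minutes = 1 hour
Adding 1 hour: 9 + 1 + 1 (carry) = 11
Final time: 11:00

Final answer: 11:00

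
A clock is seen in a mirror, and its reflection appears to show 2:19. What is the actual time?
Reflection across the vertical (12-6) axis maps a hand at angle A degrees to (360 - A) degrees, which sends a reading of T minutes past 12:00 to (720 - T) minutes past 12:00.
Mirror reads 2:19 = 139 minutes past 12:00.
Actual time: (720 - 139) mod 720 = 581 minutes = 9:41.

Final answer: 9:41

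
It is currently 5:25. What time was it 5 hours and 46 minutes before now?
Starting time: 5:25 = 325 total minutes past 12:00
Subtracting: 5 hours and 46 minutes = 346 minutes
325 - 346 = -21 (negative, add 12 hours = 720) = 699 minutes
= 11 hours and 39 minutes past 12:00 = 11:39

Final answer: 11:39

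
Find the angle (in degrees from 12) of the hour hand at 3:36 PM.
The hour hand moves 30 degrees per hour and 0.5 degrees per minute.
At 3:36: (3) x 30 + 36 x 0.5 = 90 + 18 = 108 degrees

Final answer: 108 degrees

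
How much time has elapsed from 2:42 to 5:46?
From 2:42 to 5:46:
(5 x 60 + 46) - (2 x 60 + 42) = 346 - 162 = 184 minutes
= 3 hours and 4 minutes

Final answer: 3 hours and 4 minutes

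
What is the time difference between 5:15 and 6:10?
From 5:15 to 6:10:
(6 x 60 + 10) - (5 x 60 + 15) = 370 - 315 = 55 minutes
= 55 minutes

Final answer: 55 minutes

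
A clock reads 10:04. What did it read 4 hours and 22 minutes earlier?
Starting time: 10:04 = 604 total minutes past 12:00
Subtracting: 4 hours and 22 minutes = 262 minutes
604 - 262 = 342 minutes
= 5 hours and 42 minutes past 12:00 = 5:42

Final answer: 5:42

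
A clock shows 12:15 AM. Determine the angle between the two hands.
Hour hand position: 0 x 30 + 15 x 0.5 = 7.5 degrees
Minute hand position: 15 x 6 = 90 degrees
Difference: |7.5 - 90| = 82.5 degrees
The angle between the hands is 82.5 degrees

Final answer: 82.5 degrees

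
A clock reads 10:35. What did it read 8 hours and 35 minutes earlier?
Starting time: 10:35 = 635 total minutes past 12:00
Subtracting: 8 hours and 35 minutes = 515 minutes
635 - 515 = 120 minutes
= 2 hours past 12:00 = 2:00

Final answer: 2:00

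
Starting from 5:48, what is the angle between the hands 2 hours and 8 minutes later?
First find the time 2 hours and 8 minutes after 5:48.
Total minutes: 5 x 60 + 48 + 2 x 60 + 8 = 476.
476 mod 720 = 476 minutes = 7:56.
Now compute the angle at 7:56:
Hour hand: 7 x 30 + 56 x 0.5 = 238 degrees
Minute hand: 56 x 6 = 336 degrees
Difference: |238 - 336| = 98 degrees
The angle is 98 degrees

Final answer: 98 degrees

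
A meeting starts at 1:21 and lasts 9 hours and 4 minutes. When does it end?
Starting time: 1:21
Adding 4 minutes to 21 minutes: 21 + 4 = 25 minutes
Adding 9 hours: 1 + 9 = 10
Final time: 10:25

Final answer: 10:25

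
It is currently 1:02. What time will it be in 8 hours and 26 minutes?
Starting time: 1:02
Adding 26 minutes to 2 minutes: 2 + 26 = 28 minutes
Adding 8 hours: 1 + 8 = 9
Final time: 9:28

Final answer: 9:28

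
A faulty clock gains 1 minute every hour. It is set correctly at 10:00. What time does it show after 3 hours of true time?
For every 60 true minutes, the faulty clock advances 60 + 1 = 61 minutes.
True elapsed: 3 hours = 180 minutes.
Faulty clock advances: 180 x 61/60 = 183 minutes (drift: 3 minutes ahead).
Shown time: 10:00 + 183 minutes = 1:03.

Final answer: 1:03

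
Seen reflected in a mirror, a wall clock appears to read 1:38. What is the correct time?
Reflection across the vertical (12-6) axis maps a hand at angle A degrees to (360 - A) degrees, which sends a reading of T minutes past 12:00 to (720 - T) minutes past 12:00.
Mirror reads 1:38 = 98 minutes past 12:00.
Actual time: (720 - 98) mod 720 = 622 minutes = 10:22.

Final answer: 10:22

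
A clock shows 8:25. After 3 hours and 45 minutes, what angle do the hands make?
First find the time 3 hours and 45 minutes after 8:25.
Total minutes: 8 x 60 + 25 + 3 x 60 + 45 = 730.
730 mod 720 = 10 minutes = 12:10.
Now compute the angle at 12:10:
Hour hand: 0 x 30 + 10 x 0.5 = 5 degrees
Minute hand: 10 x 6 = 60 degrees
Difference: |5 - 60| = 55 degrees
The angle is 55 degrees

Final answer: 55 degrees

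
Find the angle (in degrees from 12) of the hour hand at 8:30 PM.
The hour hand moves 30 degrees per hour and 0.5 degrees per minute.
At 8:30: (8) x 30 + 30 x 0.5 = 240 + 15 = 255 degrees

Final answer: 255 degrees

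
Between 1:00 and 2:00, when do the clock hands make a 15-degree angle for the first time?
At t minutes past 1:00, the hour hand is at 30 x 1 + 0.5t degrees and the minute hand is at 6t degrees.
The smaller angle between them is 15 degrees when |30H - 5.5t| = 15 or |30H - 5.5t| = 345.
With H = 1, solve 30 x 1 - 5.5t = +/- target for each target:
  t = (30 x 1 - 15) / 5.5 = 2.73
  t = (30 x 1 + 15) / 5.5 = 8.18
  t = (30 x 1 - 345) / 5.5 = -57.27 (outside (0, 60))
  t = (30 x 1 + 345) / 5.5 = 68.18 (outside (0, 60))
Valid solutions in (0, 60): {2.73, 8.18} minutes.
The first occurrence is t = 2.73 minutes.
The hands form a 15-degree angle at 2.73 minutes past 1:00.

Final answer: 2.73 minutes past 1:00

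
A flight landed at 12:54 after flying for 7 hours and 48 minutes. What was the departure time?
Starting time: 12:54 = 54 total minutes past 12:00
Subtracting: 7 hours and 48 minutes = 468 minutes
54 - 468 = -414 (negative, add 12 hours = 720) = 306 minutes
= 5 hours and 6 minutes past 12:00 = 5:06

Final answer: 5:06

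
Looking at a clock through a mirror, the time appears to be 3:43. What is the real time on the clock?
Reflection across the vertical (12-6) axis maps a hand at angle A degrees to (360 - A) degrees, which sends a reading of T minutes past 12:00 to (720 - T) minutes past 12:00.
Mirror reads 3:43 = 223 minutes past 12:00.
Actual time: (720 - 223) mod 720 = 497 minutes = 8:17.

Final answer: 8:17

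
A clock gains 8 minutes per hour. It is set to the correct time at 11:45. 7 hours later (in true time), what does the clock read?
For every 60 true minutes, the faulty clock advances 60 + 8 = 68 minutes.
True elapsed: 7 hours = 420 minutes.
Faulty clock advances: 420 x 68/60 = 476 minutes (drift: 56 minutes ahead).
Shown time: 11:45 + 476 minutes = 7:41.

Final answer: 7:41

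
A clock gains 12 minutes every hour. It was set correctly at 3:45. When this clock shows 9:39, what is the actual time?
For every 60 true minutes, the faulty clock advances 72 minutes, so 1 faulty-clock minute corresponds to 60/72 true minutes.
From 3:45 to 9:39 on the faulty dial is 354 minutes.
True elapsed: 354 x 60/72 = 295 minutes = 4 hours and 55 minutes.
True time: 3:45 + 4 hours and 55 minutes = 8:40.

Final answer: 8:40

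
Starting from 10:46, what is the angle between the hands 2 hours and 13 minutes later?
First find the time 2 hours and 13 minutes after 10:46.
Total minutes: 10 x 60 + 46 + 2 x 60 + 13 = 779.
779 mod 720 = 59 minutes = 12:59.
Now compute the angle at 12:59:
Hour hand: 0 x 30 + 59 x 0.5 = 29.5 degrees
Minute hand: 59 x 6 = 354 degrees
Difference: |29.5 - 354| = 324.5 degrees
Smaller angle: 360 - 324.5 = 35.5 degrees

Final answer: 35.5 degrees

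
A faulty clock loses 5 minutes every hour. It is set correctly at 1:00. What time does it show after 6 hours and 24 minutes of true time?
For every 60 true minutes, the faulty clock advances 60 - 5 = 55 minutes.
True elapsed: 6 hours and 24 minutes = 384 minutes.
Faulty clock advances: 384 x 55/60 = 352 minutes (drift: 32 minutes behind).
Shown time: 1:00 + 352 minutes = 6:52.

Final answer: 6:52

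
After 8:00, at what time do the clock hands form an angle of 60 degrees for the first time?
At t minutes past 8:00, the hour hand is at 30 x 8 + 0.5t degrees and the minute hand is at 6t degrees.
The smaller angle between them is 60 degrees when |30H - 5.5t| = 60 or |30H - 5.5t| = 300.
With H = 8, solve 30 x 8 - 5.5t = +/- target for each target:
  t = (30 x 8 - 60) / 5.5 = 32.73
  t = (30 x 8 + 60) / 5.5 = 54.55
  t = (30 x 8 - 300) / 5.5 = -10.91 (outside (0, 60))
  t = (30 x 8 + 300) / 5.5 = 98.18 (outside (0, 60))
Valid solutions in (0, 60): {32.73, 54.55} minutes.
The first occurrence is t = 32.73 minutes.
The hands form a 60-degree angle at 32.73 minutes past 8:00.

Final answer: 32.73 minutes past 8:00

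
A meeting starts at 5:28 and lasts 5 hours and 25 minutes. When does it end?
Starting time: 5:28
Adding 25 minutes to 28 minutes: 28 + 25 = 53 minutes
Adding 5 hours: 5 + 5 = 10
Final time: 10:53

Final answer: 10:53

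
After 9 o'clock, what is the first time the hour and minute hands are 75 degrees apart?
At t minutes past 9:00, the hour hand is at 30 x 9 + 0.5t degrees and the minute hand is at 6t degrees.
The smaller angle between them is 75 degrees when |30H - 5.5t| = 75 or |30H - 5.5t| = 285.
With H = 9, solve 30 x 9 - 5.5t = +/- target for each target:
  t = (30 x 9 - 75) / 5.5 = 35.45
  t = (30 x 9 + 75) / 5.5 = 62.73 (outside (0, 60))
  t = (30 x 9 - 285) / 5.5 = -2.73 (outside (0, 60))
  t = (30 x 9 + 285) / 5.5 = 100.91 (outside (0, 60))
Valid solutions in (0, 60): {35.45} minutes.
The first occurrence is t = 35.45 minutes.
The hands form a 75-degree angle at 35.45 minutes past 9:00.

Final answer: 35.45 minutes past 9:00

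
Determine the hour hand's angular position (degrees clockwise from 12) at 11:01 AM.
The hour hand moves 30 degrees per hour and 0.5 degrees per minute.
At 11:01: (11) x 30 + 1 x 0.5 = 330 + 0.5 = 330.5 degrees

Final answer: 330.5 degrees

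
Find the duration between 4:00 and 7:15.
From 4:00 to 7:15:
(7 x 60 + 15) - (4 x 60 + 0) = 435 - 240 = 195 minutes
= 3 hours and 15 minutes

Final answer: 3 hours and 15 minutes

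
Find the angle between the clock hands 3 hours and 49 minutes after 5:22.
First find the time 3 hours and 49 minutes after 5:22.
Total minutes: 5 x 60 + 22 + 3 x 60 + 49 = 551.
551 mod 720 = 551 minutes = 9:11.
Now compute the angle at 9:11:
Hour hand: 9 x 30 + 11 x 0.5 = 275.5 degrees
Minute hand: 11 x 6 = 66 degrees
Difference: |275.5 - 66| = 209.5 degrees
Smaller angle: 360 - 209.5 = 150.5 degrees

Final answer: 150.5 degrees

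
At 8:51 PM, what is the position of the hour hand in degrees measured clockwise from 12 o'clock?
The hour hand moves 30 degrees per hour and 0.5 degrees per minute.
At 8:51: (8) x 30 + 51 x 0.5 = 240 + 25.5 = 265.5 degrees

Final answer: 265.5 degrees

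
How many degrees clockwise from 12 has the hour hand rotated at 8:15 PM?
The hour hand moves 30 degrees per hour and 0.5 degrees per minute.
At 8:15: (8) x 30 + 15 x 0.5 = 240 + 7.5 = 247.5 degrees

Final answer: 247.5 degrees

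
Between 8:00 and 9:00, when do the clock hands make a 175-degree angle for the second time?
At t minutes past 8:00, the hour hand is at 30 x 8 + 0.5t degrees and the minute hand is at 6t degrees.
The smaller angle between them is 175 degrees when |30H - 5.5t| = 175 or |30H - 5.5t| = 185.
With H = 8, solve 30 x 8 - 5.5t = +/- target for each target:
  t = (30 x 8 - 175) / 5.5 = 11.82
  t = (30 x 8 + 175) / 5.5 = 75.45 (outside (0, 60))
  t = (30 x 8 - 185) / 5.5 = 10
  t = (30 x 8 + 185) / 5.5 = 77.27 (outside (0, 60))
Valid solutions in (0, 60): {10, 11.82} minutes.
The second occurrence is t = 11.82 minutes.
The hands form a 175-degree angle at 11.82 minutes past 8:00.

Final answer: 11.82 minutes past 8:00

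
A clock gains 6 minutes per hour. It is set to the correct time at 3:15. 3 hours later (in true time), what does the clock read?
For every 60 true minutes, the faulty clock advances 60 + 6 = 66 minutes.
True elapsed: 3 hours = 180 minutes.
Faulty clock advances: 180 x 66/60 = 198 minutes (drift: 18 minutes ahead).
Shown time: 3:15 + 198 minutes = 6:33.

Final answer: 6:33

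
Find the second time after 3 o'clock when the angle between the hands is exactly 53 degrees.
At t minutes past 3:00, the hour hand is at 30 x 3 + 0.5t degrees and the minute hand is at 6t degrees.
The smaller angle between them is 53 degrees when |30H - 5.5t| = 53 or |30H - 5.5t| = 307.
With H = 3, solve 30 x 3 - 5.5t = +/- target for each target:
  t = (30 x 3 - 53) / 5.5 = 6.73
  t = (30 x 3 + 53) / 5.5 = 26
  t = (30 x 3 - 307) / 5.5 = -39.45 (outside (0, 60))
  t = (30 x 3 + 307) / 5.5 = 72.18 (outside (0, 60))
Valid solutions in (0, 60): {6.73, 26} minutes.
The second occurrence is t = 26 minutes.
The hands form a 53-degree angle at 26 minutes past 3:00.

Final answer: 26 minutes past 3:00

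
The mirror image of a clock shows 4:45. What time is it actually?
Reflection across the vertical (12-6) axis maps a hand at angle A degrees to (360 - A) degrees, which sends a reading of T minutes past 12:00 to (720 - T) minutes past 12:00.
Mirror reads 4:45 = 285 minutes past 12:00.
Actual time: (720 - 285) mod 720 = 435 minutes = 7:15.

Final answer: 7:15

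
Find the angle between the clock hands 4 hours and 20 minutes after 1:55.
First find the time 4 hours and 20 minutes after 1:55.
Total minutes: 1 x 60 + 55 + 4 x 60 + 20 = 375.
375 mod 720 = 375 minutes = 6:15.
Now compute the angle at 6:15:
Hour hand: 6 x 30 + 15 x 0.5 = 187.5 degrees
Minute hand: 15 x 6 = 90 degrees
Difference: |187.5 - 90| = 97.5 degrees
The angle is 97.5 degrees

Final answer: 97.5 degrees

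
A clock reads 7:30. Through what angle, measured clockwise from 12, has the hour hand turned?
The hour hand moves 30 degrees per hour and 0.5 degrees per minute.
At 7:30: (7) x 30 + 30 x 0.5 = 210 + 15 = 225 degrees

Final answer: 225 degrees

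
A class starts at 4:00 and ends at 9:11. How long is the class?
From 4:00 to 9:11:
(9 x 60 + 11) - (4 x 60 + 0) = 551 - 240 = 311 minutes
= 5 hours and 11 minutes

Final answer: 5 hours and 11 minutes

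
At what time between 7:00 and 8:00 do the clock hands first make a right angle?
At t minutes past 7:00, the hour hand is at 30 x 7 + 0.5t degrees and the minute hand is at 6t degrees.
The smaller angle between them is 90 degrees when |30H - 5.5t| = 90 or |30H - 5.5t| = 270.
With H = 7, solve 30 x 7 - 5.5t = +/- target for each target:
  t = (30 x 7 - 90) / 5.5 = 21.82
  t = (30 x 7 + 90) / 5.5 = 54.55
  t = (30 x 7 - 270) / 5.5 = -10.91 (outside (0, 60))
  t = (30 x 7 + 270) / 5.5 = 87.27 (outside (0, 60))
Valid solutions in (0, 60): {21.82, 54.55} minutes.
First occurrence: t = 21.82 minutes.
The hands are at right angles at 21.82 minutes past 7:00.

Final answer: 21.82 minutes past 7:00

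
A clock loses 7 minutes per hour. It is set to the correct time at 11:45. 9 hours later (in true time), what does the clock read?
For every 60 true minutes, the faulty clock advances 60 - 7 = 53 minutes.
True elapsed: 9 hours = 540 minutes.
Faulty clock advances: 540 x 53/60 = 477 minutes (drift: 63 minutes behind).
Shown time: 11:45 + 477 minutes = 7:42.

Final answer: 7:42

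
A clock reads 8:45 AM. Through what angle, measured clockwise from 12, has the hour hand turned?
The hour hand moves 30 degrees per hour and 0.5 degrees per minute.
At 8:45: (8) x 30 + 45 x 0.5 = 240 + 22.5 = 262.5 degrees

Final answer: 262.5 degrees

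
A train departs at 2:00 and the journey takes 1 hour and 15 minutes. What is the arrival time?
Starting time: 2:00
Adding 15 minutes to 0 minutes: 0 + 15 = 15 minutes
Adding 1 hour: 2 + 1 = 3
Final time: 3:15

Final answer: 3:15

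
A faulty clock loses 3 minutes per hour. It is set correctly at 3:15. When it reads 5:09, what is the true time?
For every 60 true minutes, the faulty clock advances 57 minutes, so 1 faulty-clock minute corresponds to 60/57 true minutes.
From 3:15 to 5:09 on the faulty dial is 114 minutes.
True elapsed: 114 x 60/57 = 120 minutes = 2 hours.
True time: 3:15 + 2 hours = 5:15.

Final answer: 5:15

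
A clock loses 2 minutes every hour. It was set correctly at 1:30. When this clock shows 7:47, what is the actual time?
For every 60 true minutes, the faulty clock advances 58 minutes, so 1 faulty-clock minute corresponds to 60/58 true minutes.
From 1:30 to 7:47 on the faulty dial is 377 minutes.
True elapsed: 377 x 60/58 = 390 minutes = 6 hours and 30 minutes.
True time: 1:30 + 6 hours and 30 minutes = 8:00.

Final answer: 8:00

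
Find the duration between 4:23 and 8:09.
From 4:23 to 8:09:
(8 x 60 + 9) - (4 x 60 + 23) = 489 - 263 = 226 minutes
= 3 hours and 46 minutes

Final answer: 3 hours and 46 minutes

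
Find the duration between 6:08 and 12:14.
From 6:08 to 12:14:
(12 x 60 + 14) - (6 x 60 + 8) = 734 - 368 = 366 minutes
= 6 hours and 6 minutes

Final answer: 6 hours and 6 minutes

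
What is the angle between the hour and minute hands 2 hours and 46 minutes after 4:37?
First find the time 2 hours and 46 minutes after 4:37.
Total minutes: 4 x 60 + 37 + 2 x 60 + 46 = 443.
443 mod 720 = 443 minutes = 7:23.
Now compute the angle at 7:23:
Hour hand: 7 x 30 + 23 x 0.5 = 221.5 degrees
Minute hand: 23 x 6 = 138 degrees
Difference: |221.5 - 138| = 83.5 degrees
The angle is 83.5 degrees

Final answer: 83.5 degrees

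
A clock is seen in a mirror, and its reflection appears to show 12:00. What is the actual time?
Reflection across the vertical (12-6) axis maps a hand at angle A degrees to (360 - A) degrees, which sends a reading of T minutes past 12:00 to (720 - T) minutes past 12:00.
Mirror reads 12:00 = 0 minutes past 12:00.
Actual time: (720 - 0) mod 720 = 0 minutes = 12:00.

Final answer: 12:00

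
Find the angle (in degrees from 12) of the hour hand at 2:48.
The hour hand moves 30 degrees per hour and 0.5 degrees per minute.
At 2:48: (2) x 30 + 48 x 0.5 = 60 + 24 = 84 degrees

Final answer: 84 degrees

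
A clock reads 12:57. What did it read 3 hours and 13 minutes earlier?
Starting time: 12:57 = 57 total minutes past 12:00
Subtracting: 3 hours and 13 minutes = 193 minutes
57 - 193 = -136 (negative, add 12 hours = 720) = 584 minutes
= 9 hours and 44 minutes past 12:00 = 9:44

Final answer: 9:44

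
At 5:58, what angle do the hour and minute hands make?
Hour hand position: 5 x 30 + 58 x 0.5 = 179 degrees
Minute hand position: 58 x 6 = 348 degrees
Difference: |179 - 348| = 169 degrees
The angle between the hands is 169 degrees

Final answer: 169 degrees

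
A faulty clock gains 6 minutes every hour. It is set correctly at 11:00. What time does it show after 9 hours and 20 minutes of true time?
For every 60 true minutes, the faulty clock advances 60 + 6 = 66 minutes.
True elapsed: 9 hours and 20 minutes = 560 minutes.
Faulty clock advances: 560 x 66/60 = 616 minutes (drift: 56 minutes ahead).
Shown time: 11:00 + 616 minutes = 9:16.

Final answer: 9:16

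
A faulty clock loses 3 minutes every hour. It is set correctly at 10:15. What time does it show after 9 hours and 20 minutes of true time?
For every 60 true minutes, the faulty clock advances 60 - 3 = 57 minutes.
True elapsed: 9 hours and 20 minutes = 560 minutes.
Faulty clock advances: 560 x 57/60 = 532 minutes (drift: 28 minutes behind).
Shown time: 10:15 + 532 minutes = 7:07.

Final answer: 7:07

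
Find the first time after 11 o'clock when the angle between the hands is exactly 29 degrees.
At t minutes past 11:00, the hour hand is at 30 x 11 + 0.5t degrees and the minute hand is at 6t degrees.
The smaller angle between them is 29 degrees when |30H - 5.5t| = 29 or |30H - 5.5t| = 331.
With H = 11, solve 30 x 11 - 5.5t = +/- target for each target:
  t = (30 x 11 - 29) / 5.5 = 54.73
  t = (30 x 11 + 29) / 5.5 = 65.27 (outside (0, 60))
  t = (30 x 11 - 331) / 5.5 = -0.18 (outside (0, 60))
  t = (30 x 11 + 331) / 5.5 = 120.18 (outside (0, 60))
Valid solutions in (0, 60): {54.73} minutes.
The first occurrence is t = 54.73 minutes.
The hands form a 29-degree angle at 54.73 minutes past 11:00.

Final answer: 54.73 minutes past 11:00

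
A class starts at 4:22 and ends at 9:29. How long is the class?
From 4:22 to 9:29:
(9 x 60 + 29) - (4 x 60 + 22) = 569 - 262 = 307 minutes
= 5 hours and 7 minutes

Final answer: 5 hours and 7 minutes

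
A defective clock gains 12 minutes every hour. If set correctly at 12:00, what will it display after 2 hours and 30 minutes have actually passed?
For every 60 true minutes, the faulty clock advances 60 + 12 = 72 minutes.
True elapsed: 2 hours and 30 minutes = 150 minutes.
Faulty clock advances: 150 x 72/60 = 180 minutes (drift: 30 minutes ahead).
Shown time: 12:00 + 180 minutes = 3:00.

Final answer: 3:00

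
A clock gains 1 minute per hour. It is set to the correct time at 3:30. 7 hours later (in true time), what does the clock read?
For every 60 true minutes, the faulty clock advances 60 + 1 = 61 minutes.
True elapsed: 7 hours = 420 minutes.
Faulty clock advances: 420 x 61/60 = 427 minutes (drift: 7 minutes ahead).
Shown time: 3:30 + 427 minutes = 10:37.

Final answer: 10:37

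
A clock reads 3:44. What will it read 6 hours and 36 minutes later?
Starting time: 3:44
Adding 36 minutes to 44 minutes: 44 + 36 = 80 minutes = 1 hour and 20 minutes
Adding 6 hours: 3 + 6 + 1 (carry) = 10
Final time: 10:20

Final answer: 10:20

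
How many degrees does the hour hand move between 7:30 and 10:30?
The hour hand moves 0.5 degrees per minute.
Time elapsed: 10:30 - 7:30 = 180 minutes
Angular displacement: 180 x 0.5 = 90 degrees

Final answer: 90 degrees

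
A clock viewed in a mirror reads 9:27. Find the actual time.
Reflection across the vertical (12-6) axis maps a hand at angle A degrees to (360 - A) degrees, which sends a reading of T minutes past 12:00 to (720 - T) minutes past 12:00.
Mirror reads 9:27 = 567 minutes past 12:00.
Actual time: (720 - 567) mod 720 = 153 minutes = 2:33.

Final answer: 2:33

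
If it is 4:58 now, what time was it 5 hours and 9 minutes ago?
Starting time: 4:58 = 298 total minutes past 12:00
Subtracting: 5 hours and 9 minutes = 309 minutes
298 - 309 = -11 (negative, add 12 hours = 720) = 709 minutes
= 11 hours and 49 minutes past 12:00 = 11:49

Final answer: 11:49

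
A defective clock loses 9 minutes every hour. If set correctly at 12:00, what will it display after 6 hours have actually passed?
For every 60 true minutes, the faulty clock advances 60 - 9 = 51 minutes.
True elapsed: 6 hours = 360 minutes.
Faulty clock advances: 360 x 51/60 = 306 minutes (drift: 54 minutes behind).
Shown time: 12:00 + 306 minutes = 5:06.

Final answer: 5:06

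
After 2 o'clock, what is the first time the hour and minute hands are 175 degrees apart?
At t minutes past 2:00, the hour hand is at 30 x 2 + 0.5t degrees and the minute hand is at 6t degrees.
The smaller angle between them is 175 degrees when |30H - 5.5t| = 175 or |30H - 5.5t| = 185.
With H = 2, solve 30 x 2 - 5.5t = +/- target for each target:
  t = (30 x 2 - 175) / 5.5 = -20.91 (outside (0, 60))
  t = (30 x 2 + 175) / 5.5 = 42.73
  t = (30 x 2 - 185) / 5.5 = -22.73 (outside (0, 60))
  t = (30 x 2 + 185) / 5.5 = 44.55
Valid solutions in (0, 60): {42.73, 44.55} minutes.
The first occurrence is t = 42.73 minutes.
The hands form a 175-degree angle at 42.73 minutes past 2:00.

Final answer: 42.73 minutes past 2:00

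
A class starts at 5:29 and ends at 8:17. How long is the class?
From 5:29 to 8:17:
(8 x 60 + 17) - (5 x 60 + 29) = 497 - 329 = 168 minutes
= 2 hours and 48 minutes

Final answer: 2 hours and 48 minutes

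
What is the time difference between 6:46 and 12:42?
From 6:46 to 12:42:
(12 x 60 + 42) - (6 x 60 + 46) = 762 - 406 = 356 minutes
= 5 hours and 56 minutes

Final answer: 5 hours and 56 minutes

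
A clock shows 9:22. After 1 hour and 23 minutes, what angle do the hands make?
First find the time 1 hour and 23 minutes after 9:22.
Total minutes: 9 x 60 + 22 + 1 x 60 + 23 = 645.
645 mod 720 = 645 minutes = 10:45.
Now compute the angle at 10:45:
Hour hand: 10 x 30 + 45 x 0.5 = 322.5 degrees
Minute hand: 45 x 6 = 270 degrees
Difference: |322.5 - 270| = 52.5 degrees
The angle is 52.5 degrees

Final answer: 52.5 degrees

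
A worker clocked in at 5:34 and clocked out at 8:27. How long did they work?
From 5:34 to 8:27:
(8 x 60 + 27) - (5 x 60 + 34) = 507 - 334 = 173 minutes
= 2 hours and 53 minutes

Final answer: 2 hours and 53 minutes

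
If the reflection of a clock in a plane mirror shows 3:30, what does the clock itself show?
Reflection across the vertical (12-6) axis maps a hand at angle A degrees to (360 - A) degrees, which sends a reading of T minutes past 12:00 to (720 - T) minutes past 12:00.
Mirror reads 3:30 = 210 minutes past 12:00.
Actual time: (720 - 210) mod 720 = 510 minutes = 8:30.

Final answer: 8:30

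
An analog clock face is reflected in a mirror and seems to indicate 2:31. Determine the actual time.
Reflection across the vertical (12-6) axis maps a hand at angle A degrees to (360 - A) degrees, which sends a reading of T minutes past 12:00 to (720 - T) minutes past 12:00.
Mirror reads 2:31 = 151 minutes past 12:00.
Actual time: (720 - 151) mod 720 = 569 minutes = 9:29.

Final answer: 9:29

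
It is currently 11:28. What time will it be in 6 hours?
Starting time: 11:28
Adding 0 minutes to 28 minutes: 28 + 0 = 28 minutes
Adding 6 hours: 11 + 6 = 17 - 12 = 5
Final time: 5:28

Final answer: 5:28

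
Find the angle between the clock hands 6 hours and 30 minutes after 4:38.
First find the time 6 hours and 30 minutes after 4:38.
Total minutes: 4 x 60 + 38 + 6 x 60 + 30 = 668.
668 mod 720 = 668 minutes = 11:08.
Now compute the angle at 11:08:
Hour hand: 11 x 30 + 8 x 0.5 = 334 degrees
Minute hand: 8 x 6 = 48 degrees
Difference: |334 - 48| = 286 degrees
Smaller angle: 360 - 286 = 74 degrees

Final answer: 74 degrees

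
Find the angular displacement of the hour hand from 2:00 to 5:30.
The hour hand moves 0.5 degrees per minute.
Time elapsed: 5:30 - 2:00 = 210 minutes
Angular displacement: 210 x 0.5 = 105 degrees

Final answer: 105 degrees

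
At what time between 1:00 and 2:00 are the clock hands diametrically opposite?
For hands to be 180 degrees apart: |30H - 5.5t| = 180
With H = 1: t = (30 x 1 + 180)/5.5 = 38.18 or t = (30 x 1 - 180)/5.5 = -27.27
First valid solution (0 < t < 60): t = 38.18 minutes
The hands are opposite at 38.18 minutes past 1:00.

Final answer: 38.18 minutes past 1:00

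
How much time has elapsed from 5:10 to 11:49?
From 5:10 to 11:49:
(11 x 60 + 49) - (5 x 60 + 10) = 709 - 310 = 399 minutes
= 6 hours and 39 minutes

Final answer: 6 hours and 39 minutes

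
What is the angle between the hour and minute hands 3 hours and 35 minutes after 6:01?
First find the time 3 hours and 35 minutes after 6:01.
Total minutes: 6 x 60 + 1 + 3 x 60 + 35 = 576.
576 mod 720 = 576 minutes = 9:36.
Now compute the angle at 9:36:
Hour hand: 9 x 30 + 36 x 0.5 = 288 degrees
Minute hand: 36 x 6 = 216 degrees
Difference: |288 - 216| = 72 degrees
The angle is 72 degrees

Final answer: 72 degrees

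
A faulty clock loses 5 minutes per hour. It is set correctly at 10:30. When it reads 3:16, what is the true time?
For every 60 true minutes, the faulty clock advances 55 minutes, so 1 faulty-clock minute corresponds to 60/55 true minutes.
From 10:30 to 3:16 on the faulty dial is 286 minutes.
True elapsed: 286 x 60/55 = 312 minutes = 5 hours and 12 minutes.
True time: 10:30 + 5 hours and 12 minutes = 3:42.

Final answer: 3:42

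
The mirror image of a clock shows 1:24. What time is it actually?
Reflection across the vertical (12-6) axis maps a hand at angle A degrees to (360 - A) degrees, which sends a reading of T minutes past 12:00 to (720 - T) minutes past 12:00.
Mirror reads 1:24 = 84 minutes past 12:00.
Actual time: (720 - 84) mod 720 = 636 minutes = 10:36.

Final answer: 10:36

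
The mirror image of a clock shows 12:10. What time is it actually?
Reflection across the vertical (12-6) axis maps a hand at angle A degrees to (360 - A) degrees, which sends a reading of T minutes past 12:00 to (720 - T) minutes past 12:00.
Mirror reads 12:10 = 10 minutes past 12:00.
Actual time: (720 - 10) mod 720 = 710 minutes = 11:50.

Final answer: 11:50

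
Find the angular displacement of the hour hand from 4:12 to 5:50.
The hour hand moves 0.5 degrees per minute.
Time elapsed: 5:50 - 4:12 = 98 minutes
Angular displacement: 98 x 0.5 = 49 degrees

Final answer: 49 degrees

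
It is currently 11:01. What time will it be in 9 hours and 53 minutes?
Starting time: 11:01
Adding 53 minutes to 1 minute: 1 + 53 = 54 minutes
Adding 9 hours: 11 + 9 = 20 - 12 = 8
Final time: 8:54

Final answer: 8:54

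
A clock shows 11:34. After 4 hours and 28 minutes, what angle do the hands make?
First find the time 4 hours and 28 minutes after 11:34.
Total minutes: 11 x 60 + 34 + 4 x 60 + 28 = 962.
962 mod 720 = 242 minutes = 4:02.
Now compute the angle at 4:02:
Hour hand: 4 x 30 + 2 x 0.5 = 121 degrees
Minute hand: 2 x 6 = 12 degrees
Difference: |121 - 12| = 109 degrees
The angle is 109 degrees

Final answer: 109 degrees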